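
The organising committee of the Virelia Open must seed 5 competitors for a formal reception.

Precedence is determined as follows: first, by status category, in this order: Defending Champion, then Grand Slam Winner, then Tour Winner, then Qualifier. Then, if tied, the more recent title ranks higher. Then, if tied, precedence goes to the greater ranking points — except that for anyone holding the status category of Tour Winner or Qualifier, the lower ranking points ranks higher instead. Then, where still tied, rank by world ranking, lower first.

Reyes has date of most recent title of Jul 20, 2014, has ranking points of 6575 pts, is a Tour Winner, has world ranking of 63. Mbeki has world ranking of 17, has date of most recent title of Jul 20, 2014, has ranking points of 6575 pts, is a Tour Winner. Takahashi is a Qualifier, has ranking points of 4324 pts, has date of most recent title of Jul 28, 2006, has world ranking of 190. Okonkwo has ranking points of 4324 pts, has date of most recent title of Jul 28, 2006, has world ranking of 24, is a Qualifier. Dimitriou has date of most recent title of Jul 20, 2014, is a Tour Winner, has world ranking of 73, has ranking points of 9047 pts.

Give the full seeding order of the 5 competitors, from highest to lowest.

By status category: Mbeki, Reyes and Dimitriou (Tour Winner); then Okonkwo and Takahashi (Qualifier).
Mbeki, Reyes and Dimitriou all have date of most recent title Jul 20, 2014, so the next rule applies.
Among Mbeki, Reyes and Dimitriou, by ranking points (lower first) (reversed rule for this group): Mbeki and Reyes (6575 pts) before Dimitriou (9047 pts).
Among Mbeki and Reyes, by world ranking (lower first): Mbeki (17) before Reyes (63).
Okonkwo and Takahashi both have date of most recent title Jul 28, 2006, so the next rule applies.
Okonkwo and Takahashi both have ranking points 4324 pts, so the next rule applies.
Among Okonkwo and Takahashi, by world ranking (lower first): Okonkwo (24) before Takahashi (190).
Full order: Mbeki, Reyes, Dimitriou, Okonkwo, Takahashi.

Mbeki, Reyes, Dimitriou, Okonkwo, Takahashi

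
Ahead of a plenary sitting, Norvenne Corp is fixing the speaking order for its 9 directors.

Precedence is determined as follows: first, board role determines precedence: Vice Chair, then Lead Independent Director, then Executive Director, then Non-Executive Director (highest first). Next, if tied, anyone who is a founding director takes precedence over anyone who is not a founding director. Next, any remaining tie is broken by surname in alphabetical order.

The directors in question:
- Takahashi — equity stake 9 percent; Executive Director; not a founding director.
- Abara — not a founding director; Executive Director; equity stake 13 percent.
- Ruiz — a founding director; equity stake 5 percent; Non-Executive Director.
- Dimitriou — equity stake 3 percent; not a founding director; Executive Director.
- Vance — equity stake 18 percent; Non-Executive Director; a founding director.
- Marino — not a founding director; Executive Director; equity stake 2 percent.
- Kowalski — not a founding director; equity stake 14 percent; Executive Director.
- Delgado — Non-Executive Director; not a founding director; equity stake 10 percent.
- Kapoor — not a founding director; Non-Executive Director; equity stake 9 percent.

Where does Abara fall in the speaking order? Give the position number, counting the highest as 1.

1

By board role: Abara, Dimitriou, Kowalski, Marino and Takahashi (Executive Director); then Ruiz, Vance, Delgado and Kapoor (Non-Executive Director).
Abara, Dimitriou, Kowalski, Marino and Takahashi are each not a founding director, so the next rule applies.
Among Abara, Dimitriou, Kowalski, Marino and Takahashi, alphabetically by surname: Abara before Dimitriou before Kowalski before Marino before Takahashi.
Among Ruiz, Vance, Delgado and Kapoor, a founding director before not a founding director: Ruiz and Vance (a founding director) before Delgado and Kapoor (not a founding director).
Among Ruiz and Vance, alphabetically by surname: Ruiz before Vance.
Among Delgado and Kapoor, alphabetically by surname: Delgado before Kapoor.
Order: Abara, Dimitriou, Kowalski, Marino, Takahashi, Ruiz, Vance, Delgado, Kapoor. So position 1.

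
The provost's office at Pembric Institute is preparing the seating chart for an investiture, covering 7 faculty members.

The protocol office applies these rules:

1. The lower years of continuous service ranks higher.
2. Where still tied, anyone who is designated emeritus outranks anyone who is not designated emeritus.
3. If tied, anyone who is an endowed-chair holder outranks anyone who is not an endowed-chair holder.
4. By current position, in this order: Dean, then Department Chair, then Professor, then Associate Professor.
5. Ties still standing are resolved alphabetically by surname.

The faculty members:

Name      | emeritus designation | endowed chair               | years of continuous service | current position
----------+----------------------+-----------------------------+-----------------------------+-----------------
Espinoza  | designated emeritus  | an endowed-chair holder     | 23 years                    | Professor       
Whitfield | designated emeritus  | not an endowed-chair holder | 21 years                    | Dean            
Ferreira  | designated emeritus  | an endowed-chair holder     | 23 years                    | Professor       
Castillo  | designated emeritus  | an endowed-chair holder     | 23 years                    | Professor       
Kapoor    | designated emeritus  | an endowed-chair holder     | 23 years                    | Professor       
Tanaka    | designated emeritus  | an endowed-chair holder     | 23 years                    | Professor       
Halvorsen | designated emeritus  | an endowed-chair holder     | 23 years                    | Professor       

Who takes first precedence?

Whitfield

By years of continuous service (lower first): Whitfield (21 years); then Castillo, Espinoza, Ferreira, Halvorsen, Kapoor and Tanaka (each 23 years).
Castillo, Espinoza, Ferreira, Halvorsen, Kapoor and Tanaka are each designated emeritus, so the next rule applies.
Castillo, Espinoza, Ferreira, Halvorsen, Kapoor and Tanaka are each an endowed-chair holder, so the next rule applies.
Castillo, Espinoza, Ferreira, Halvorsen, Kapoor and Tanaka are each Professor, so the next rule applies.
Among Castillo, Espinoza, Ferreira, Halvorsen, Kapoor and Tanaka, alphabetically by surname: Castillo before Espinoza before Ferreira before Halvorsen before Kapoor before Tanaka.
Order: Whitfield, Castillo, Espinoza, Ferreira, Halvorsen, Kapoor, Tanaka.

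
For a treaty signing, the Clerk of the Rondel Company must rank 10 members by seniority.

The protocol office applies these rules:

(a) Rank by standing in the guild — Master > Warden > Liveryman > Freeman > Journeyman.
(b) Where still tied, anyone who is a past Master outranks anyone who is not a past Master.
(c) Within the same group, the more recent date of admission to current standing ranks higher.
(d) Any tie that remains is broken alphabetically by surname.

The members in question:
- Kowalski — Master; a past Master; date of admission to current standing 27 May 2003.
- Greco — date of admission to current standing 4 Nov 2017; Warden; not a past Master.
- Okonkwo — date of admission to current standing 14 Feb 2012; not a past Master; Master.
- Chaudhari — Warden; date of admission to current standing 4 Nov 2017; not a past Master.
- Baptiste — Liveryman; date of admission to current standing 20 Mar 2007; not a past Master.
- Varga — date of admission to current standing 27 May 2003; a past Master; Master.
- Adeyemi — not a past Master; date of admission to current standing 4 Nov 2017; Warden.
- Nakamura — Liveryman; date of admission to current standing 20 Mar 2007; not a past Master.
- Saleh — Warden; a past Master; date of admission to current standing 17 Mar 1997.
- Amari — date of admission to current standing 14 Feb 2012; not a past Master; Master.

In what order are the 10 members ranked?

By standing in the guild: Kowalski, Varga, Amari and Okonkwo (Master); then Saleh, Adeyemi, Chaudhari and Greco (Warden); then Baptiste and Nakamura (Liveryman).
Among Kowalski, Varga, Amari and Okonkwo, a past Master before not a past Master: Kowalski and Varga (a past Master) before Amari and Okonkwo (not a past Master).
Kowalski and Varga both have date of admission to current standing 27 May 2003, so the next rule applies.
Among Kowalski and Varga, alphabetically by surname: Kowalski before Varga.
Amari and Okonkwo both have date of admission to current standing 14 Feb 2012, so the next rule applies.
Among Amari and Okonkwo, alphabetically by surname: Amari before Okonkwo.
Among Saleh, Adeyemi, Chaudhari and Greco, a past Master before not a past Master: Saleh (a past Master) before Adeyemi, Chaudhari and Greco (not a past Master).
Adeyemi, Chaudhari and Greco all have date of admission to current standing 4 Nov 2017, so the next rule applies.
Among Adeyemi, Chaudhari and Greco, alphabetically by surname: Adeyemi before Chaudhari before Greco.
Baptiste and Nakamura are each not a past Master, so the next rule applies.
Baptiste and Nakamura both have date of admission to current standing 20 Mar 2007, so the next rule applies.
Among Baptiste and Nakamura, alphabetically by surname: Baptiste before Nakamura.
Full order: Kowalski, Varga, Amari, Okonkwo, Saleh, Adeyemi, Chaudhari, Greco, Baptiste, Nakamura.

Kowalski, Varga, Amari, Okonkwo, Saleh, Adeyemi, Chaudhari, Greco, Baptiste, Nakamura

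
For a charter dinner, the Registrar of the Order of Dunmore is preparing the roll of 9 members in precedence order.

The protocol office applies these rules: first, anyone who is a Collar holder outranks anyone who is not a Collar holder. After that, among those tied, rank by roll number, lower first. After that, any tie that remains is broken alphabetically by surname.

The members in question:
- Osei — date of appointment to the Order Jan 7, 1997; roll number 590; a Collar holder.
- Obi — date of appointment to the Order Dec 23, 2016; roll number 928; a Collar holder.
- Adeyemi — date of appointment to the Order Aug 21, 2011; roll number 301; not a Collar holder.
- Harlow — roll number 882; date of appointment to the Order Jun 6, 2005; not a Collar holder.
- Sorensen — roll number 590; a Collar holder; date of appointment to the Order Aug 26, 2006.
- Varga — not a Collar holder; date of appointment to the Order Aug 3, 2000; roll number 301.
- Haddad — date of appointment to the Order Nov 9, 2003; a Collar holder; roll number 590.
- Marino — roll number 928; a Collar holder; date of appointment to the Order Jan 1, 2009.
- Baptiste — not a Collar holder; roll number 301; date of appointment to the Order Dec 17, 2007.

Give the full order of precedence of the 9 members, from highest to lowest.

By the first rule: Haddad, Osei, Sorensen, Marino and Obi (each a Collar holder); then Adeyemi, Baptiste, Varga and Harlow (each not a Collar holder).
Among Haddad, Osei, Sorensen, Marino and Obi, by roll number (lower first): Haddad, Osei and Sorensen (590) before Marino and Obi (928).
Among Haddad, Osei and Sorensen, alphabetically by surname: Haddad before Osei before Sorensen.
Among Marino and Obi, alphabetically by surname: Marino before Obi.
Among Adeyemi, Baptiste, Varga and Harlow, by roll number (lower first): Adeyemi, Baptiste and Varga (301) before Harlow (882).
Among Adeyemi, Baptiste and Varga, alphabetically by surname: Adeyemi before Baptiste before Varga.
Full order: Haddad, Osei, Sorensen, Marino, Obi, Adeyemi, Baptiste, Varga, Harlow.

Haddad, Osei, Sorensen, Marino, Obi, Adeyemi, Baptiste, Varga, Harlow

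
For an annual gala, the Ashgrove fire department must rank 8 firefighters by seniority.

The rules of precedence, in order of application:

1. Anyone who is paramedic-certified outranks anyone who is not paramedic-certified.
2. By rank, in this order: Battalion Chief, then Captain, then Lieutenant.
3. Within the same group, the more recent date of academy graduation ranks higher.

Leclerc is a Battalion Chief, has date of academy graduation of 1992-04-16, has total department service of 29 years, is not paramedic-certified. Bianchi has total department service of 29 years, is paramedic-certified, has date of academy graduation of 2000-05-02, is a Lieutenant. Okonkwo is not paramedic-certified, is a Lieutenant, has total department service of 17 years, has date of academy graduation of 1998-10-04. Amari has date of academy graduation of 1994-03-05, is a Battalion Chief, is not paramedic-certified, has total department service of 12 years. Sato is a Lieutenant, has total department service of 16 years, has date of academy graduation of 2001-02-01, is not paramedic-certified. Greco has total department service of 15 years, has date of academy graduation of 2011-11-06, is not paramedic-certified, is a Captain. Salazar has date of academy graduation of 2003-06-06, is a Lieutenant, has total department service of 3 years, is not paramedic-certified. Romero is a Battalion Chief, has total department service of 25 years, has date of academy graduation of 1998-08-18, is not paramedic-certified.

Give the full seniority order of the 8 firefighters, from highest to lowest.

By the first rule: Bianchi (paramedic-certified); then Romero, Amari, Leclerc, Greco, Salazar, Sato and Okonkwo (each not paramedic-certified).
Among Romero, Amari, Leclerc, Greco, Salazar, Sato and Okonkwo, by rank: Romero, Amari and Leclerc (Battalion Chief) before Greco (Captain) before Salazar, Sato and Okonkwo (Lieutenant).
Among Romero, Amari and Leclerc, by date of academy graduation (later first): Romero (1998-08-18) before Amari (1994-03-05) before Leclerc (1992-04-16).
Among Salazar, Sato and Okonkwo, by date of academy graduation (later first): Salazar (2003-06-06) before Sato (2001-02-01) before Okonkwo (1998-10-04).
Full order: Bianchi, Romero, Amari, Leclerc, Greco, Salazar, Sato, Okonkwo.

Bianchi, Romero, Amari, Leclerc, Greco, Salazar, Sato, Okonkwo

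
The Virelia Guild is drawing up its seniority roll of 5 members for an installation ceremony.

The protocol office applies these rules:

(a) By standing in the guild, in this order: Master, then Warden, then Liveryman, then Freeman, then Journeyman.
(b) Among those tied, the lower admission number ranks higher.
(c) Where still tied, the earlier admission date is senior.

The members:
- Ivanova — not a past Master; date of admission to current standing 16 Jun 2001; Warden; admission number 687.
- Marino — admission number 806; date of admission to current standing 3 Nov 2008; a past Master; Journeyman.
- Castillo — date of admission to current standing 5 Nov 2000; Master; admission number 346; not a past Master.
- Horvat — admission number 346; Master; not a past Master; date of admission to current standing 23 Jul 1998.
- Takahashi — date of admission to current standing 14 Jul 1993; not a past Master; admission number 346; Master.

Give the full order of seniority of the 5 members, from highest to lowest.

By standing in the guild: Takahashi, Horvat and Castillo (Master); then Ivanova (Warden); then Marino (Journeyman).
Takahashi, Horvat and Castillo all have admission number 346, so the next rule applies.
Among Takahashi, Horvat and Castillo, by date of admission to current standing (earlier first): Takahashi (14 Jul 1993) before Horvat (23 Jul 1998) before Castillo (5 Nov 2000).
Full order: Takahashi, Horvat, Castillo, Ivanova, Marino.

Takahashi, Horvat, Castillo, Ivanova, Marino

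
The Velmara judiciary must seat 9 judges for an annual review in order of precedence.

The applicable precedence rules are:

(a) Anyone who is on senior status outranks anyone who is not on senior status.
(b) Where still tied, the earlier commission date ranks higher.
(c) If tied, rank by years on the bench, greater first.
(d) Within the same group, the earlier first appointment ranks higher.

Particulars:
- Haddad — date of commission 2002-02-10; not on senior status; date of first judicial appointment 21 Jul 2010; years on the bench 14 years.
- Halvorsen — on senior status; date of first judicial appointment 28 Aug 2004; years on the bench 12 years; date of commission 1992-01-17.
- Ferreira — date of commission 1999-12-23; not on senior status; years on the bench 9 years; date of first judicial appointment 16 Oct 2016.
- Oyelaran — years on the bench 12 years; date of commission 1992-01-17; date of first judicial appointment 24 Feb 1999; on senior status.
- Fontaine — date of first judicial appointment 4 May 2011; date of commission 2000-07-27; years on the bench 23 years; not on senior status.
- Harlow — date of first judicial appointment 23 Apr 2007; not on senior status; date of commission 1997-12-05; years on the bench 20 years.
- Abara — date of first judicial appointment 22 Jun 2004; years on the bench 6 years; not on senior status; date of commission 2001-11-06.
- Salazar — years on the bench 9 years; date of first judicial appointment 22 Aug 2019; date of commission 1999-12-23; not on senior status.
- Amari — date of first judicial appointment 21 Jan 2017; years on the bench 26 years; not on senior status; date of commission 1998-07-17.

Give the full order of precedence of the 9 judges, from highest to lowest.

By the first rule: Oyelaran and Halvorsen (both on senior status); then Harlow, Amari, Ferreira, Salazar, Fontaine, Abara and Haddad (each not on senior status).
Oyelaran and Halvorsen both have date of commission 1992-01-17, so the next rule applies.
Oyelaran and Halvorsen both have years on the bench 12 years, so the next rule applies.
Among Oyelaran and Halvorsen, by date of first judicial appointment (earlier first): Oyelaran (24 Feb 1999) before Halvorsen (28 Aug 2004).
Among Harlow, Amari, Ferreira, Salazar, Fontaine, Abara and Haddad, by date of commission (earlier first): Harlow (1997-12-05) before Amari (1998-07-17) before Ferreira and Salazar (1999-12-23) before Fontaine (2000-07-27) before Abara (2001-11-06) before Haddad (2002-02-10).
Ferreira and Salazar both have years on the bench 9 years, so the next rule applies.
Among Ferreira and Salazar, by date of first judicial appointment (earlier first): Ferreira (16 Oct 2016) before Salazar (22 Aug 2019).
Full order: Oyelaran, Halvorsen, Harlow, Amari, Ferreira, Salazar, Fontaine, Abara, Haddad.

Oyelaran, Halvorsen, Harlow, Amari, Ferreira, Salazar, Fontaine, Abara, Haddad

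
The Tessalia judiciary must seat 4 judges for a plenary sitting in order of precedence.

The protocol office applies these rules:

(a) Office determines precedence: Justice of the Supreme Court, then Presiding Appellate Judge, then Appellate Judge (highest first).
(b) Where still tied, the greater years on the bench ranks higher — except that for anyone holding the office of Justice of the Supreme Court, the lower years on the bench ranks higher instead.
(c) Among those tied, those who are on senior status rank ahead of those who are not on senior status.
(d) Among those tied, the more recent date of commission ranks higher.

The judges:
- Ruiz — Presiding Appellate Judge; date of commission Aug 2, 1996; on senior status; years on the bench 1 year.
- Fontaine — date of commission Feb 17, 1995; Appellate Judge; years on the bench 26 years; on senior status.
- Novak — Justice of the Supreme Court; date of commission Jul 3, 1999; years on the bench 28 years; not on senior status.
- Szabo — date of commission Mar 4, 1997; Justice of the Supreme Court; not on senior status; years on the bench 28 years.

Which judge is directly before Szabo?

Novak

By office: Novak and Szabo (Justice of the Supreme Court); then Ruiz (Presiding Appellate Judge); then Fontaine (Appellate Judge).
Novak and Szabo both have years on the bench 28 years, so the next rule applies.
Novak and Szabo are each not on senior status, so the next rule applies.
Among Novak and Szabo, by date of commission (later first): Novak (Jul 3, 1999) before Szabo (Mar 4, 1997).
Order: Novak, Szabo, Ruiz, Fontaine.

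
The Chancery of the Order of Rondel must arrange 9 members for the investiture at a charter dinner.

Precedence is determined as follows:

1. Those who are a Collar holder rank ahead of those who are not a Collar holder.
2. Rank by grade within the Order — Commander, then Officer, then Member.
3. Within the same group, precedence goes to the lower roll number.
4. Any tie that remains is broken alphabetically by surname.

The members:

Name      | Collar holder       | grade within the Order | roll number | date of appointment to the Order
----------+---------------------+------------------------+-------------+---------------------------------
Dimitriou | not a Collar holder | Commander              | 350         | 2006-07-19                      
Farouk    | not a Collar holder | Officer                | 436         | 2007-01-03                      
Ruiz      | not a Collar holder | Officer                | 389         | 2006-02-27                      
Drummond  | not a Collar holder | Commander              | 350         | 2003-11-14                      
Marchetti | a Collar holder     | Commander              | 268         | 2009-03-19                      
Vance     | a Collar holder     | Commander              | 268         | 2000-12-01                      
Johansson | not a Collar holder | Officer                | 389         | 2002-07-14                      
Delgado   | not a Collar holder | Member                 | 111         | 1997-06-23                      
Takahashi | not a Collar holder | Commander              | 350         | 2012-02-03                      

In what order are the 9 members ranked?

By the first rule: Marchetti and Vance (both a Collar holder); then Dimitriou, Drummond, Takahashi, Johansson, Ruiz, Farouk and Delgado (each not a Collar holder).
Marchetti and Vance are each Commander, so the next rule applies.
Marchetti and Vance both have roll number 268, so the next rule applies.
Among Marchetti and Vance, alphabetically by surname: Marchetti before Vance.
Among Dimitriou, Drummond, Takahashi, Johansson, Ruiz, Farouk and Delgado, by grade within the Order: Dimitriou, Drummond and Takahashi (Commander) before Johansson, Ruiz and Farouk (Officer) before Delgado (Member).
Dimitriou, Drummond and Takahashi all have roll number 350, so the next rule applies.
Among Dimitriou, Drummond and Takahashi, alphabetically by surname: Dimitriou before Drummond before Takahashi.
Among Johansson, Ruiz and Farouk, by roll number (lower first): Johansson and Ruiz (389) before Farouk (436).
Among Johansson and Ruiz, alphabetically by surname: Johansson before Ruiz.
Full order: Marchetti, Vance, Dimitriou, Drummond, Takahashi, Johansson, Ruiz, Farouk, Delgado.

Marchetti, Vance, Dimitriou, Drummond, Takahashi, Johansson, Ruiz, Farouk, Delgado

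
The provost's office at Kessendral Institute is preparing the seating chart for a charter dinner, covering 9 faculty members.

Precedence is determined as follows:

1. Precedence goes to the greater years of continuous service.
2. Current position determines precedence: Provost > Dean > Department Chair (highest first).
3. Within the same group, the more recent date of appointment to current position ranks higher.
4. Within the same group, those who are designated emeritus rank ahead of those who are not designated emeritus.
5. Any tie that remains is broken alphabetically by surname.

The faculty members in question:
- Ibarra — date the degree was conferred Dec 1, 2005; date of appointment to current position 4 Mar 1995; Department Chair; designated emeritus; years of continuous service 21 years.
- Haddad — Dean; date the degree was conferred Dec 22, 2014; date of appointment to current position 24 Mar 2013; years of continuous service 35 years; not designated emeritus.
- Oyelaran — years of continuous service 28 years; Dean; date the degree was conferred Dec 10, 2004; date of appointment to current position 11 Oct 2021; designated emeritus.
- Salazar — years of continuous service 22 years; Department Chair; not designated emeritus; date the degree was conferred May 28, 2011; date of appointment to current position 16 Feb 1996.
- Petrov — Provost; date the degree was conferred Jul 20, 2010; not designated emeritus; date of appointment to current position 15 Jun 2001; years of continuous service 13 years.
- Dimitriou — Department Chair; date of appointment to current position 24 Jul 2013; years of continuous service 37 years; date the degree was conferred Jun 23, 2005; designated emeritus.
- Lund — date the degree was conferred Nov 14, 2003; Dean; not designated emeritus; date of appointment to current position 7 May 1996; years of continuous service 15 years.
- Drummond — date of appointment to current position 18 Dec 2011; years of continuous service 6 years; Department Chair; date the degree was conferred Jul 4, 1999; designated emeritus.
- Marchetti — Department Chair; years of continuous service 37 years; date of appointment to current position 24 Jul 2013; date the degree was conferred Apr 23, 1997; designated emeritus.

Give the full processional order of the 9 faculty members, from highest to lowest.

By years of continuous service (higher first): Dimitriou and Marchetti (both 37 years); then Haddad (35 years); then Oyelaran (28 years); then Salazar (22 years); then Ibarra (21 years); then Lund (15 years); then Petrov (13 years); then Drummond (6 years).
Dimitriou and Marchetti are each Department Chair, so the next rule applies.
Dimitriou and Marchetti both have date of appointment to current position 24 Jul 2013, so the next rule applies.
Dimitriou and Marchetti are each designated emeritus, so the next rule applies.
Among Dimitriou and Marchetti, alphabetically by surname: Dimitriou before Marchetti.
Full order: Dimitriou, Marchetti, Haddad, Oyelaran, Salazar, Ibarra, Lund, Petrov, Drummond.

Dimitriou, Marchetti, Haddad, Oyelaran, Salazar, Ibarra, Lund, Petrov, Drummond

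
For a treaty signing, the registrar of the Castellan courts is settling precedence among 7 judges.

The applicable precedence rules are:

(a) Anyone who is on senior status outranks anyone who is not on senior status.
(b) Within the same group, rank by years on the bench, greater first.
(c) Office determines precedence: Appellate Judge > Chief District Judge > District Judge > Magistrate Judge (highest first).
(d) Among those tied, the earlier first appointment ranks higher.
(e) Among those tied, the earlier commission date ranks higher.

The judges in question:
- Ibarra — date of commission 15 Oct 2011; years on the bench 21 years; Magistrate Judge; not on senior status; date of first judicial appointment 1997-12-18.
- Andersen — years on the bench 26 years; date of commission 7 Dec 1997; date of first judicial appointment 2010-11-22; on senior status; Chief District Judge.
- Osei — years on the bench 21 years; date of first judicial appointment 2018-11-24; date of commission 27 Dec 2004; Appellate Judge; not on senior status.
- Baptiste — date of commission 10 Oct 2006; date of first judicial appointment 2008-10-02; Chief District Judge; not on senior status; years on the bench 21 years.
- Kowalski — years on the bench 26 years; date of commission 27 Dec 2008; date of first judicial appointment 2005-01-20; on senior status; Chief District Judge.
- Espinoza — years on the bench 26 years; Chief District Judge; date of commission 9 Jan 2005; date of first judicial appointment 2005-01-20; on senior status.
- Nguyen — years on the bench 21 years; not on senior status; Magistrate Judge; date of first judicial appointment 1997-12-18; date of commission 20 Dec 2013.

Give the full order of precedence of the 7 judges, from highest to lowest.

Espinoza, Kowalski, Andersen, Osei, Baptiste, Ibarra, Nguyen

By the first rule: Espinoza, Kowalski and Andersen (each on senior status); then Osei, Baptiste, Ibarra and Nguyen (each not on senior status).
Espinoza, Kowalski and Andersen all have years on the bench 26 years, so the next rule applies.
Espinoza, Kowalski and Andersen are each Chief District Judge, so the next rule applies.
Among Espinoza, Kowalski and Andersen, by date of first judicial appointment (earlier first): Espinoza and Kowalski (2005-01-20) before Andersen (2010-11-22).
Among Espinoza and Kowalski, by date of commission (earlier first): Espinoza (9 Jan 2005) before Kowalski (27 Dec 2008).
Osei, Baptiste, Ibarra and Nguyen all have years on the bench 21 years, so the next rule applies.
Among Osei, Baptiste, Ibarra and Nguyen, by office: Osei (Appellate Judge) before Baptiste (Chief District Judge) before Ibarra and Nguyen (Magistrate Judge).
Ibarra and Nguyen both have date of first judicial appointment 1997-12-18, so the next rule applies.
Among Ibarra and Nguyen, by date of commission (earlier first): Ibarra (15 Oct 2011) before Nguyen (20 Dec 2013).
Full order: Espinoza, Kowalski, Andersen, Osei, Baptiste, Ibarra, Nguyen.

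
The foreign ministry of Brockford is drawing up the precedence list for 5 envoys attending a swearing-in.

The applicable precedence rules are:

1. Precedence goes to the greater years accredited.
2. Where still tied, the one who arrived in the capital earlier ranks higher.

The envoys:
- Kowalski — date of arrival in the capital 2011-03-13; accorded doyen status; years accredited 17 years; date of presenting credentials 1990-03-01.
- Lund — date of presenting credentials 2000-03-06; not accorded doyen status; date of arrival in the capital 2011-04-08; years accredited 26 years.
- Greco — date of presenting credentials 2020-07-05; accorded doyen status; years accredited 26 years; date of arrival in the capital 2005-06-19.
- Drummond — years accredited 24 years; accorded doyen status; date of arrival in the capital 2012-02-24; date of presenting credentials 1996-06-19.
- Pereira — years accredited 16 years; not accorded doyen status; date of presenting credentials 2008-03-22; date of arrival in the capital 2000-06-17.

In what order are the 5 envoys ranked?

Greco, Lund, Drummond, Kowalski, Pereira

By years accredited (higher first): Greco and Lund (both 26 years); then Drummond (24 years); then Kowalski (17 years); then Pereira (16 years).
Among Greco and Lund, by date of arrival in the capital (earlier first): Greco (2005-06-19) before Lund (2011-04-08).
Full order: Greco, Lund, Drummond, Kowalski, Pereira.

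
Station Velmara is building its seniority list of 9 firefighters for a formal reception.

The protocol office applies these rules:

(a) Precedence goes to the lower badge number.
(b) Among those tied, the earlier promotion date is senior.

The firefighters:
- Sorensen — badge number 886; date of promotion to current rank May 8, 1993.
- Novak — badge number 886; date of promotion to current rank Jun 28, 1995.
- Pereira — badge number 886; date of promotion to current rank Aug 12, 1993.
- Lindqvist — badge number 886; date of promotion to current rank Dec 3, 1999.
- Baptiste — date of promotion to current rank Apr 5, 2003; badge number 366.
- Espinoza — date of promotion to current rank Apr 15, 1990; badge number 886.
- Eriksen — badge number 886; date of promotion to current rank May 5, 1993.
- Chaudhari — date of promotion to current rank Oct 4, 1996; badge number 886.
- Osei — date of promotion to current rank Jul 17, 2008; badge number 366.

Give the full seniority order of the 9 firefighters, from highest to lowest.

By badge number (lower first): Baptiste and Osei (both 366); then Espinoza, Eriksen, Sorensen, Pereira, Novak, Chaudhari and Lindqvist (each 886).
Among Baptiste and Osei, by date of promotion to current rank (earlier first): Baptiste (Apr 5, 2003) before Osei (Jul 17, 2008).
Among Espinoza, Eriksen, Sorensen, Pereira, Novak, Chaudhari and Lindqvist, by date of promotion to current rank (earlier first): Espinoza (Apr 15, 1990) before Eriksen (May 5, 1993) before Sorensen (May 8, 1993) before Pereira (Aug 12, 1993) before Novak (Jun 28, 1995) before Chaudhari (Oct 4, 1996) before Lindqvist (Dec 3, 1999).
Full order: Baptiste, Osei, Espinoza, Eriksen, Sorensen, Pereira, Novak, Chaudhari, Lindqvist.

Baptiste, Osei, Espinoza, Eriksen, Sorensen, Pereira, Novak, Chaudhari, Lindqvist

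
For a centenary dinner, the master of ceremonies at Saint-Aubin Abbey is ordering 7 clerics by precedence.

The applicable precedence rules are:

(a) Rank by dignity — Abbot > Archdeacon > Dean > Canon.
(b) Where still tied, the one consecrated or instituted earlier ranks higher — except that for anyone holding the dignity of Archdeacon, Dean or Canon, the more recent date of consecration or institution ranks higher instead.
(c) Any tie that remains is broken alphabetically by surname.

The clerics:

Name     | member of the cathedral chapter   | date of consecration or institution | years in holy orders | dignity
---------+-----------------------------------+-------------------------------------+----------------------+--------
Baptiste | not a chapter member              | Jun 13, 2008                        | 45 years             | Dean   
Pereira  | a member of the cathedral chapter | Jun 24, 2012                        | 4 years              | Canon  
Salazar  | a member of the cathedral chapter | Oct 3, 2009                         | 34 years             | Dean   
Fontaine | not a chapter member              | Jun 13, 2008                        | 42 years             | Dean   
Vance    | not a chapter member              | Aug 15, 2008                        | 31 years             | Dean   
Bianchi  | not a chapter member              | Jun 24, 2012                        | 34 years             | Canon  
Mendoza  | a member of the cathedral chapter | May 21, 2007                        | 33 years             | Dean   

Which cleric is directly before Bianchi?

By dignity: Salazar, Vance, Baptiste, Fontaine and Mendoza (Dean); then Bianchi and Pereira (Canon).
Among Salazar, Vance, Baptiste, Fontaine and Mendoza, by date of consecration or institution (later first) (reversed rule for this group): Salazar (Oct 3, 2009) before Vance (Aug 15, 2008) before Baptiste and Fontaine (Jun 13, 2008) before Mendoza (May 21, 2007).
Among Baptiste and Fontaine, alphabetically by surname: Baptiste before Fontaine.
Bianchi and Pereira both have date of consecration or institution Jun 24, 2012, so the next rule applies.
Among Bianchi and Pereira, alphabetically by surname: Bianchi before Pereira.
Order: Salazar, Vance, Baptiste, Fontaine, Mendoza, Bianchi, Pereira.

Mendoza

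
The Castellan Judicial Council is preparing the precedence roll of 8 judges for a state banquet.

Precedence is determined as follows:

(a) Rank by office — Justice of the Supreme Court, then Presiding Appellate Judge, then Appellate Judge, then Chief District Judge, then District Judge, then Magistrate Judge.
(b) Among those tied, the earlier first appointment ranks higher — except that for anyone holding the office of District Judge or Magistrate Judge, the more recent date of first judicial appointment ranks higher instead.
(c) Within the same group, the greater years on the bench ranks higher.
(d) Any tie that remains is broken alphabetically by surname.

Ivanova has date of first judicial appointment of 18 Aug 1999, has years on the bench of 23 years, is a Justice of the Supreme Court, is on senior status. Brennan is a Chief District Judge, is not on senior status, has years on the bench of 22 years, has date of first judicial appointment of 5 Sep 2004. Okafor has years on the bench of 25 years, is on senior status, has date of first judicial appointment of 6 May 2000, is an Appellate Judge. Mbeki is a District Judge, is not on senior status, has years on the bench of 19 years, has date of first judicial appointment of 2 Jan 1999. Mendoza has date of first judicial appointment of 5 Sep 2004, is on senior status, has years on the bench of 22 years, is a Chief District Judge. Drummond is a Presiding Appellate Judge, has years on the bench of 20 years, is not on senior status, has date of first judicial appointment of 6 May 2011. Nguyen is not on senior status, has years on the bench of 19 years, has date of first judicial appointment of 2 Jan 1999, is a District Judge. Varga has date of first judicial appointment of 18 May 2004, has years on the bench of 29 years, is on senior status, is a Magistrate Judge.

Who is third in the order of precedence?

Okafor

By office: Ivanova (Justice of the Supreme Court); then Drummond (Presiding Appellate Judge); then Okafor (Appellate Judge); then Brennan and Mendoza (Chief District Judge); then Mbeki and Nguyen (District Judge); then Varga (Magistrate Judge).
Brennan and Mendoza both have date of first judicial appointment 5 Sep 2004, so the next rule applies.
Brennan and Mendoza both have years on the bench 22 years, so the next rule applies.
Among Brennan and Mendoza, alphabetically by surname: Brennan before Mendoza.
Mbeki and Nguyen both have date of first judicial appointment 2 Jan 1999, so the next rule applies.
Mbeki and Nguyen both have years on the bench 19 years, so the next rule applies.
Among Mbeki and Nguyen, alphabetically by surname: Mbeki before Nguyen.
Order: Ivanova, Drummond, Okafor, Brennan, Mendoza, Mbeki, Nguyen, Varga.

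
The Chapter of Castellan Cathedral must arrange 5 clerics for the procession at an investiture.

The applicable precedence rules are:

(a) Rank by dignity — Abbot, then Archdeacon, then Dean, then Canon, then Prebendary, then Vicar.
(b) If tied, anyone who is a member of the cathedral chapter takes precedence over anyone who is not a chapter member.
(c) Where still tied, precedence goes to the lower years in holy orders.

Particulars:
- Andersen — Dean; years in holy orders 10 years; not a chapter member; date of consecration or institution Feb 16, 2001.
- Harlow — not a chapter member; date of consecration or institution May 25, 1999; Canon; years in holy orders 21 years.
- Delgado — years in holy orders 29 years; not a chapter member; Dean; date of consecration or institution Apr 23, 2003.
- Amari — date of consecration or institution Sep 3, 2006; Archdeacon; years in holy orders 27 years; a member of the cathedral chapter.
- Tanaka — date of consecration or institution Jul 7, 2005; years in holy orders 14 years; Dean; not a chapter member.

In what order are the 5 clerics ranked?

Amari, Andersen, Tanaka, Delgado, Harlow

By dignity: Amari (Archdeacon); then Andersen, Tanaka and Delgado (Dean); then Harlow (Canon).
Andersen, Tanaka and Delgado are each not a chapter member, so the next rule applies.
Among Andersen, Tanaka and Delgado, by years in holy orders (lower first): Andersen (10 years) before Tanaka (14 years) before Delgado (29 years).
Full order: Amari, Andersen, Tanaka, Delgado, Harlow.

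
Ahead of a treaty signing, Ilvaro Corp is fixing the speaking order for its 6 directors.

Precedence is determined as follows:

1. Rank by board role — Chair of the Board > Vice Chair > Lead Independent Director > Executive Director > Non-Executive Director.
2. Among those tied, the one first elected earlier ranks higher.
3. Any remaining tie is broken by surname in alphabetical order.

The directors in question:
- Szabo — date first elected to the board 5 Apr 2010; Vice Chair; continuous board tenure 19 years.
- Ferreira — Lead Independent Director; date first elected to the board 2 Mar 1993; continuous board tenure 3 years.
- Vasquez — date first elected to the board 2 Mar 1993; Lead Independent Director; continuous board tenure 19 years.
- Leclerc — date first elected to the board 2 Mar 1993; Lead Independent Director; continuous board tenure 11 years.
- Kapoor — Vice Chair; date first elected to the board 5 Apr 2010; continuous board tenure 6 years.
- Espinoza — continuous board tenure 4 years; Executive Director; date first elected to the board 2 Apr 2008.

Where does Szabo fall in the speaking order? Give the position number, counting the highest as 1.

By board role: Kapoor and Szabo (Vice Chair); then Ferreira, Leclerc and Vasquez (Lead Independent Director); then Espinoza (Executive Director).
Kapoor and Szabo both have date first elected to the board 5 Apr 2010, so the next rule applies.
Among Kapoor and Szabo, alphabetically by surname: Kapoor before Szabo.
Ferreira, Leclerc and Vasquez all have date first elected to the board 2 Mar 1993, so the next rule applies.
Among Ferreira, Leclerc and Vasquez, alphabetically by surname: Ferreira before Leclerc before Vasquez.
Order: Kapoor, Szabo, Ferreira, Leclerc, Vasquez, Espinoza. So position 2.

2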